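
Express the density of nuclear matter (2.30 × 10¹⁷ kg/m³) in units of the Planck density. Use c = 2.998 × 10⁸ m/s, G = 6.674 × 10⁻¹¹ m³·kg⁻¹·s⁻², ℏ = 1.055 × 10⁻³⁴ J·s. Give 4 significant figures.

4.463 × 10⁻⁸⁰

Planck density: ρ_P = c⁵/(ℏG²) = 5.154 × 10⁹⁶ kg/m³.
2.30 × 10¹⁷ / 5.154 × 10⁹⁶ = 4.463 × 10⁻⁸⁰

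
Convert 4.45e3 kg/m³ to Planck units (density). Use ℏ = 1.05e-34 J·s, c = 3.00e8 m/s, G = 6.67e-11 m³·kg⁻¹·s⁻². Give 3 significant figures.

8.55e-94

Planck density: ρ_P = c⁵/(ℏG²) = 5.20e96 kg/m³.
4.45e3 / 5.20e96 = 8.55e-94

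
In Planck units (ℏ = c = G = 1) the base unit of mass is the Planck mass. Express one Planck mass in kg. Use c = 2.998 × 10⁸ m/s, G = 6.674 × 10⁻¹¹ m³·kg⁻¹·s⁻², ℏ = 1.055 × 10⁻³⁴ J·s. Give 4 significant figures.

m_P = √(ℏc/G)
  = √(4.739 × 10⁻¹⁶)
  = 2.177 × 10⁻⁸ kg

2.177 × 10⁻⁸ kg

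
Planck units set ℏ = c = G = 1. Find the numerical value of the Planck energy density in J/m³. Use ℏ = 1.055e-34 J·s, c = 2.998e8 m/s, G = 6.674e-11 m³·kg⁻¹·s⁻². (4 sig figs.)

From ℏ = c = G = 1 the energy density scale is u_P = c⁷/(ℏG²).
  = 2.177e59 / 4.699e-55
  = 4.632e113 J/m³

4.632e113 J/m³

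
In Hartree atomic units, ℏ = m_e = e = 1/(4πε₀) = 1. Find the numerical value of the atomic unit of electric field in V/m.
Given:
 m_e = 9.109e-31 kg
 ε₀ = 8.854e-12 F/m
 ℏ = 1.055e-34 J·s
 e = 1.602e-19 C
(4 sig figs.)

5.131e11 V/m

From ℏ = m_e = e = 1/(4πε₀) = 1 the electric field scale is E_au = E_h/(e a₀) = m_e²e⁵/((4πε₀)³ℏ⁴).
E_h = 4.354e-18 J
a₀ = 5.297e-11 m
E_h/(e·a₀) = 5.131e11 V/m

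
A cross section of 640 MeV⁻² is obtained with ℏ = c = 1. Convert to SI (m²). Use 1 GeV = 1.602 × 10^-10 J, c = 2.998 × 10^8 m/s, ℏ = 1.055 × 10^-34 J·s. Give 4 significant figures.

Area is [L]² = [E]⁻²·(ℏc)²; restore (ℏc)².
1 GeV⁻² → (ℏc)² × (1 GeV in J)⁻² = 3.898 × 10^-32 m².
Convert the energy scale: 640 MeV⁻² = 6.40 × 10^8 GeV⁻².
Result: 6.40 × 10^8 × 3.898 × 10^-32 = 2.495 × 10^-23 m².

2.495 × 10^-23 m²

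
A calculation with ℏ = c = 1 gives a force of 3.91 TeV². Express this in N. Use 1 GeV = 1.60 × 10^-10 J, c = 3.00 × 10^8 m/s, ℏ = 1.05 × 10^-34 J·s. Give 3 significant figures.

3.18 × 10^12 N

Force is [E]/[L] = [E]²/(ℏc); restore (ℏc)⁻¹.
1 GeV² → 1/(ℏc) × (1 GeV in J)² = 8.13 × 10^5 N.
Convert the energy scale: 3.91 TeV² = 3.91 × 10^6 GeV².
Result: 3.91 × 10^6 × 8.13 × 10^5 = 3.18 × 10^12 N.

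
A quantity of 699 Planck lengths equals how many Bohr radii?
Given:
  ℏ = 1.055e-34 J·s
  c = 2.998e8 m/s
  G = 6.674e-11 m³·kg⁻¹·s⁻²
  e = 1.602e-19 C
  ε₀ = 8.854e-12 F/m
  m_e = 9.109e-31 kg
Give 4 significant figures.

2.133e-22

Planck length: ℓ_P = √(ℏG/c³) = 1.616e-35 m
Bohr radius: a₀ = 4πε₀ℏ²/(m_e e²) = 5.297e-11 m
699 × 1.616e-35 / 5.297e-11 = 2.133e-22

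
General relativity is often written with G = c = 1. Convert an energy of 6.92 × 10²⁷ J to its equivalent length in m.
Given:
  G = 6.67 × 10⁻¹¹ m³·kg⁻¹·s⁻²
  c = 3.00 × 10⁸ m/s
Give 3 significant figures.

Energy → length via G/c⁴.
6.92 × 10²⁷ J × (G/c⁴) = 5.70 × 10⁻¹⁷ m

5.70 × 10⁻¹⁷ m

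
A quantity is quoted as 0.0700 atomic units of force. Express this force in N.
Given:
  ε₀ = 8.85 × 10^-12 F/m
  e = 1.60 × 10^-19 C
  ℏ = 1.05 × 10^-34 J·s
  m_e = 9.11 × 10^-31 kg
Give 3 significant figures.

5.83 × 10^-9 N

One atomic unit of force: F_au = E_h/a₀ = m_e²e⁶/((4πε₀)³ℏ⁴) = 8.33 × 10^-8 N.
0.0700 × 8.33 × 10^-8 N = 5.83 × 10^-9 N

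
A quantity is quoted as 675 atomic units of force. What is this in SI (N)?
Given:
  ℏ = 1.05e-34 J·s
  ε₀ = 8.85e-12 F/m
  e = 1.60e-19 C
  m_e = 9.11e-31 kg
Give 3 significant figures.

One atomic unit of force: F_au = E_h/a₀ = m_e²e⁶/((4πε₀)³ℏ⁴) = 8.33e-8 N.
675 × 8.33e-8 N = 5.62e-5 N

5.62e-5 N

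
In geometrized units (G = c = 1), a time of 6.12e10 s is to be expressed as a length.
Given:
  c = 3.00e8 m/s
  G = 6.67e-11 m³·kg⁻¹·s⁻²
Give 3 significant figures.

1.84e19 m

Time → length via c.
6.12e10 s × (c) = 1.84e19 m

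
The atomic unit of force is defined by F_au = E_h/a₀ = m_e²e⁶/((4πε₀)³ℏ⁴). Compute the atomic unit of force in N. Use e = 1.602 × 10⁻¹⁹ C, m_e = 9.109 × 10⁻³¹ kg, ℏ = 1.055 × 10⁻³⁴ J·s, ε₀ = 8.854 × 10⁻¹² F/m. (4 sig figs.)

F_au = E_h/a₀ = m_e²e⁶/((4πε₀)³ℏ⁴)
E_h = 4.354 × 10⁻¹⁸ J
a₀ = 5.297 × 10⁻¹¹ m
E_h/a₀ = 8.220 × 10⁻⁸ N

8.220 × 10⁻⁸ N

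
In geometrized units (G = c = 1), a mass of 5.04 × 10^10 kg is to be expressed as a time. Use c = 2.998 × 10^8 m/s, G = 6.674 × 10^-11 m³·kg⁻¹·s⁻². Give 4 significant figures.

Mass → time via G/c³.
5.04 × 10^10 kg × (G/c³) = 1.248 × 10^-25 s

1.248 × 10^-25 s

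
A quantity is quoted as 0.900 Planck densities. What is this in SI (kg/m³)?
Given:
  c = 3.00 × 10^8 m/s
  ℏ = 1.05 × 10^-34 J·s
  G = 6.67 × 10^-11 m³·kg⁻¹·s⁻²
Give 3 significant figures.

4.68 × 10^96 kg/m³

One Planck density: ρ_P = c⁵/(ℏG²) = 5.20 × 10^96 kg/m³.
0.900 × 5.20 × 10^96 kg/m³ = 4.68 × 10^96 kg/m³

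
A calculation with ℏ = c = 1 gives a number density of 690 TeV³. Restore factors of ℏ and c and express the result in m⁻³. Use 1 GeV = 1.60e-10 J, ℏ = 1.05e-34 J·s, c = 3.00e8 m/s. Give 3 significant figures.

Number density is [L]⁻³ = [E]³/(ℏc)³.
1 GeV³ → 1/(ℏc)³ × (1 GeV in J)³ = 1.31e47 m⁻³.
Convert the energy scale: 690 TeV³ = 6.90e11 GeV³.
Result: 6.90e11 × 1.31e47 = 9.04e58 m⁻³.

9.04e58 m⁻³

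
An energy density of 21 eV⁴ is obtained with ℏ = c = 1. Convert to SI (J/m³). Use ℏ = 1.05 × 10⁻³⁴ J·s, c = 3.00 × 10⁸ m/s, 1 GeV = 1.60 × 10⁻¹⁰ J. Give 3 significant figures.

[E]/[L]³ = [E]⁴/(ℏc)³; restore (ℏc)⁻³.
1 GeV⁴ → 1/(ℏc)³ × (1 GeV in J)⁴ = 2.10 × 10³⁷ J/m³.
Convert the energy scale: 21 eV⁴ = 2.10 × 10⁻³⁵ GeV⁴.
Result: 2.10 × 10⁻³⁵ × 2.10 × 10³⁷ = 440 J/m³.

440 J/m³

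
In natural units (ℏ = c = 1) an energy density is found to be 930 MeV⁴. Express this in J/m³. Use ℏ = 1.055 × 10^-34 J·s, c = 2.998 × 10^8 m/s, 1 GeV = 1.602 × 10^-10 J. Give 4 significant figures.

1.936 × 10^28 J/m³

[E]/[L]³ = [E]⁴/(ℏc)³; restore (ℏc)⁻³.
1 GeV⁴ → 1/(ℏc)³ × (1 GeV in J)⁴ = 2.082 × 10^37 J/m³.
Convert the energy scale: 930 MeV⁴ = 9.30 × 10^-10 GeV⁴.
Result: 9.30 × 10^-10 × 2.082 × 10^37 = 1.936 × 10^28 J/m³.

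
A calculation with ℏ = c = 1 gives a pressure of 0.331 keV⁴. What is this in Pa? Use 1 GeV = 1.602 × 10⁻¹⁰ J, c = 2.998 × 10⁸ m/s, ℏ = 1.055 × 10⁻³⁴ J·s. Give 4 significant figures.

6.890 × 10¹² Pa

Pressure is [E]/[L]³ = [E]⁴/(ℏc)³.
1 GeV⁴ → 1/(ℏc)³ × (1 GeV in J)⁴ = 2.082 × 10³⁷ Pa.
Convert the energy scale: 0.331 keV⁴ = 3.31 × 10⁻²⁵ GeV⁴.
Result: 3.31 × 10⁻²⁵ × 2.082 × 10³⁷ = 6.890 × 10¹² Pa.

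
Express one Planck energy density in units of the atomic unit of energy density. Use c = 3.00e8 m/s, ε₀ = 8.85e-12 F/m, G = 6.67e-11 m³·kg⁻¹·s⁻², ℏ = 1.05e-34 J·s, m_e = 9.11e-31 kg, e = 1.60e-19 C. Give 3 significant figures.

1.55e100

Planck energy density: u_P = c⁷/(ℏG²) = 4.68e113 J/m³
atomic unit of energy density: u_au = E_h/a₀³ = m_e⁴e¹⁰/((4πε₀)⁵ℏ⁸) = 3.01e13 J/m³
ratio = 4.68e113 / 3.01e13 = 1.55e100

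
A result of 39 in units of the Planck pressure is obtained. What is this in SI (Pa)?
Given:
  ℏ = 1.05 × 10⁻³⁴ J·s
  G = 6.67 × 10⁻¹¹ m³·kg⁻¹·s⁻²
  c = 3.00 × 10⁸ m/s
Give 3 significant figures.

1.83 × 10¹¹⁵ Pa

One Planck pressure: p_P = c⁷/(ℏG²) = 4.68 × 10¹¹³ Pa.
39 × 4.68 × 10¹¹³ Pa = 1.83 × 10¹¹⁵ Pa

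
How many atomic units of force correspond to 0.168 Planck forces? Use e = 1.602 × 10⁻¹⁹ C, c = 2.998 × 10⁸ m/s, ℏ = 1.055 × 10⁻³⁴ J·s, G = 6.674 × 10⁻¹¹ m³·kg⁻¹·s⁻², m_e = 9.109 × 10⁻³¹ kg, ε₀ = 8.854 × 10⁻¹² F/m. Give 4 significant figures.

Planck force: F_P = c⁴/G = 1.210 × 10⁴⁴ N
atomic unit of force: F_au = E_h/a₀ = m_e²e⁶/((4πε₀)³ℏ⁴) = 8.220 × 10⁻⁸ N
0.168 × 1.210 × 10⁴⁴ / 8.220 × 10⁻⁸ = 2.474 × 10⁵⁰

2.474 × 10⁵⁰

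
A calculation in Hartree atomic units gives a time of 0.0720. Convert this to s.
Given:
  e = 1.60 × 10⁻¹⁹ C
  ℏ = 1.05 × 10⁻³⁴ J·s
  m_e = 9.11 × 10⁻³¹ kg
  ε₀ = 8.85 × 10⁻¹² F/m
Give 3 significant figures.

One atomic unit of time: τ_au = (4πε₀)²ℏ³/(m_e e⁴) = 2.40 × 10⁻¹⁷ s.
0.0720 × 2.40 × 10⁻¹⁷ s = 1.73 × 10⁻¹⁸ s

1.73 × 10⁻¹⁸ s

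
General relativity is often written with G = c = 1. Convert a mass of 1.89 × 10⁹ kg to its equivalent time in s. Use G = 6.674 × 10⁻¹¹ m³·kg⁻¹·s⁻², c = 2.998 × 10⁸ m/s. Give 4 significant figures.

4.681 × 10⁻²⁷ s

Mass → time via G/c³.
1.89 × 10⁹ kg × (G/c³) = 4.681 × 10⁻²⁷ s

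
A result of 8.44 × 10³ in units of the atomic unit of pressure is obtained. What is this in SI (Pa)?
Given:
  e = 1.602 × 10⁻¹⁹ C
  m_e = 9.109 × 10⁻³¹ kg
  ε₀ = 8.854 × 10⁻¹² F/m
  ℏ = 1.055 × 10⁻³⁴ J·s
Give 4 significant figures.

2.472 × 10¹⁷ Pa

One atomic unit of pressure: P_au = E_h/a₀³ = m_e⁴e¹⁰/((4πε₀)⁵ℏ⁸) = 2.929 × 10¹³ Pa.
8.44 × 10³ × 2.929 × 10¹³ Pa = 2.472 × 10¹⁷ Pa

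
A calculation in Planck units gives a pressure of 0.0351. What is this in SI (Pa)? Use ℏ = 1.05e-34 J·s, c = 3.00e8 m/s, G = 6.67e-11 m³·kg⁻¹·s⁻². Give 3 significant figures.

One Planck pressure: p_P = c⁷/(ℏG²) = 4.68e113 Pa.
0.0351 × 4.68e113 Pa = 1.64e112 Pa

1.64e112 Pa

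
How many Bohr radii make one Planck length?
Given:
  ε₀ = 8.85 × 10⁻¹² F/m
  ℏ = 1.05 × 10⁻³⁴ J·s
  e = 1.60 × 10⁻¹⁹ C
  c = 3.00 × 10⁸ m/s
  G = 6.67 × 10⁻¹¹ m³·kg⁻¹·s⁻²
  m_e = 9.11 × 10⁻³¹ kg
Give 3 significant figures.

3.06 × 10⁻²⁵

Planck length: ℓ_P = √(ℏG/c³) = 1.61 × 10⁻³⁵ m
Bohr radius: a₀ = 4πε₀ℏ²/(m_e e²) = 5.26 × 10⁻¹¹ m
ratio = 1.61 × 10⁻³⁵ / 5.26 × 10⁻¹¹ = 3.06 × 10⁻²⁵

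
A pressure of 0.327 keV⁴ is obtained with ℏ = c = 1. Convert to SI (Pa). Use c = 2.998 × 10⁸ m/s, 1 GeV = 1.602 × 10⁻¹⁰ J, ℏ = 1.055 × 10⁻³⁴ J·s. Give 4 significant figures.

Pressure is [E]/[L]³ = [E]⁴/(ℏc)³.
1 GeV⁴ → 1/(ℏc)³ × (1 GeV in J)⁴ = 2.082 × 10³⁷ Pa.
Convert the energy scale: 0.327 keV⁴ = 3.27 × 10⁻²⁵ GeV⁴.
Result: 3.27 × 10⁻²⁵ × 2.082 × 10³⁷ = 6.807 × 10¹² Pa.

6.807 × 10¹² Pa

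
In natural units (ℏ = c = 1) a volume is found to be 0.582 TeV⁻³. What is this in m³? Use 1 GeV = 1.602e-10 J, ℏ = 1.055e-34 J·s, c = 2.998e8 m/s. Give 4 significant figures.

Volume is [L]³ = [E]⁻³·(ℏc)³.
1 GeV⁻³ → (ℏc)³ × (1 GeV in J)⁻³ = 7.696e-48 m³.
Convert the energy scale: 0.582 TeV⁻³ = 5.82e-10 GeV⁻³.
Result: 5.82e-10 × 7.696e-48 = 4.479e-57 m³.

4.479e-57 m³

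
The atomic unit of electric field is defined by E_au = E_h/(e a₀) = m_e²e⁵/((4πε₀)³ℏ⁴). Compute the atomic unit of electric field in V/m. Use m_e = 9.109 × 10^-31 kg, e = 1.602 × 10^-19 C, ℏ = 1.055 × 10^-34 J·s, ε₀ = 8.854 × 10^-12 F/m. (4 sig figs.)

E_au = E_h/(e a₀) = m_e²e⁵/((4πε₀)³ℏ⁴)
E_h = 4.354 × 10^-18 J
a₀ = 5.297 × 10^-11 m
E_h/(e·a₀) = 5.131 × 10^11 V/m

5.131 × 10^11 V/m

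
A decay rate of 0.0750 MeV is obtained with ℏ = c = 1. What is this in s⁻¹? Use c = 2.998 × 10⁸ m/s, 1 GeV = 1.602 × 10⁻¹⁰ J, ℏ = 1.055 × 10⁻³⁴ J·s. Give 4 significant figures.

1.139 × 10²⁰ s⁻¹

A rate is [E]/ℏ; divide by ℏ.
1 GeV → 1/ℏ × (1 GeV in J) = 1.518 × 10²⁴ s⁻¹.
Convert the energy scale: 0.0750 MeV = 7.50 × 10⁻⁵ GeV.
Result: 7.50 × 10⁻⁵ × 1.518 × 10²⁴ = 1.139 × 10²⁰ s⁻¹.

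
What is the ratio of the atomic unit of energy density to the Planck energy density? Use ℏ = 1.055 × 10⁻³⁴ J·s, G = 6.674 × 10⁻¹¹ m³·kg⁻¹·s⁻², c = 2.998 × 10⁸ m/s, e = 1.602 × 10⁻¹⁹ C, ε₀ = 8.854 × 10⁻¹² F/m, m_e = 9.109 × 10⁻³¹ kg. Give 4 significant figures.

6.323 × 10⁻¹⁰¹

atomic unit of energy density: u_au = E_h/a₀³ = m_e⁴e¹⁰/((4πε₀)⁵ℏ⁸) = 2.929 × 10¹³ J/m³
Planck energy density: u_P = c⁷/(ℏG²) = 4.632 × 10¹¹³ J/m³
ratio = 2.929 × 10¹³ / 4.632 × 10¹¹³ = 6.323 × 10⁻¹⁰¹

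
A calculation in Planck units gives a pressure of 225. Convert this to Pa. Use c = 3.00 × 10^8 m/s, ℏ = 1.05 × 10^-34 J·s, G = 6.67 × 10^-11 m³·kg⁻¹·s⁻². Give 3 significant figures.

1.05 × 10^116 Pa

One Planck pressure: p_P = c⁷/(ℏG²) = 4.68 × 10^113 Pa.
225 × 4.68 × 10^113 Pa = 1.05 × 10^116 Pa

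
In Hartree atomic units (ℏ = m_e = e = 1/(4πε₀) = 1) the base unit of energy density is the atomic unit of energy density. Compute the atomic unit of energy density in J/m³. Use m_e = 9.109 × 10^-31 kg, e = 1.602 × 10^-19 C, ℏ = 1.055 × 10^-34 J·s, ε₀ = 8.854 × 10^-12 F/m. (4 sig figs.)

2.929 × 10^13 J/m³

u_au = E_h/a₀³ = m_e⁴e¹⁰/((4πε₀)⁵ℏ⁸)
E_h = 4.354 × 10^-18 J
a₀ = 5.297 × 10^-11 m
E_h/a₀³ = 2.929 × 10^13 J/m³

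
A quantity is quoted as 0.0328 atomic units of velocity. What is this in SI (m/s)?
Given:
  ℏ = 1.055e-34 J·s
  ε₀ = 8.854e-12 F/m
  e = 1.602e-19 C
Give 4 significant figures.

One atomic unit of velocity: v_au = e²/(4πε₀ℏ) = 2.186e6 m/s.
0.0328 × 2.186e6 m/s = 7.171e4 m/s

7.171e4 m/s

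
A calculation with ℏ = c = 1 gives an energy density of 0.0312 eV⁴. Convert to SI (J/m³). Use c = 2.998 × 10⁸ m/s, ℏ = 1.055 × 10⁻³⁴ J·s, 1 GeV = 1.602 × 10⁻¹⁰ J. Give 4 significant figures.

[E]/[L]³ = [E]⁴/(ℏc)³; restore (ℏc)⁻³.
1 GeV⁴ → 1/(ℏc)³ × (1 GeV in J)⁴ = 2.082 × 10³⁷ J/m³.
Convert the energy scale: 0.0312 eV⁴ = 3.12 × 10⁻³⁸ GeV⁴.
Result: 3.12 × 10⁻³⁸ × 2.082 × 10³⁷ = 0.6495 J/m³.

0.6495 J/m³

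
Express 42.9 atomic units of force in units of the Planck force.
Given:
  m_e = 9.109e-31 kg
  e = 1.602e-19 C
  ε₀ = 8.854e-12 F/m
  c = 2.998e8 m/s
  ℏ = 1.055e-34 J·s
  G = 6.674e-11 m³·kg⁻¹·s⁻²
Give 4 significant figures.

atomic unit of force: F_au = E_h/a₀ = m_e²e⁶/((4πε₀)³ℏ⁴) = 8.220e-8 N
Planck force: F_P = c⁴/G = 1.210e44 N
42.9 × 8.220e-8 / 1.210e44 = 2.913e-50

2.913e-50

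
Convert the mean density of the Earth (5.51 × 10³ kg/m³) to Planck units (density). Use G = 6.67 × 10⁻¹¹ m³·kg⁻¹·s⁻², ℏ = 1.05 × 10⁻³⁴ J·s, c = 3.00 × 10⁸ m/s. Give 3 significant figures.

1.06 × 10⁻⁹³

Planck density: ρ_P = c⁵/(ℏG²) = 5.20 × 10⁹⁶ kg/m³.
5.51 × 10³ / 5.20 × 10⁹⁶ = 1.06 × 10⁻⁹³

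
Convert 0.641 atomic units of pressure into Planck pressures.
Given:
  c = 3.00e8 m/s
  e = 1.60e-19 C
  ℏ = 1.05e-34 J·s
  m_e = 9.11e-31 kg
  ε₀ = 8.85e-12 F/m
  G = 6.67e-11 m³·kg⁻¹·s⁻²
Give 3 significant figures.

atomic unit of pressure: P_au = E_h/a₀³ = m_e⁴e¹⁰/((4πε₀)⁵ℏ⁸) = 3.01e13 Pa
Planck pressure: p_P = c⁷/(ℏG²) = 4.68e113 Pa
0.641 × 3.01e13 / 4.68e113 = 4.13e-101

4.13e-101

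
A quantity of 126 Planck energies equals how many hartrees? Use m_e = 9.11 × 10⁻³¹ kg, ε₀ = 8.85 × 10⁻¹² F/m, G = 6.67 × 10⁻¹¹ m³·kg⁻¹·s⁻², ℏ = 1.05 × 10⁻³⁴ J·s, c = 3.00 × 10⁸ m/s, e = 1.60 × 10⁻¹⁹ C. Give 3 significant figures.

5.63 × 10²⁸

Planck energy: E_P = √(ℏc⁵/G) = 1.96 × 10⁹ J
hartree: E_h = m_e e⁴/(4πε₀ℏ)² = 4.38 × 10⁻¹⁸ J
126 × 1.96 × 10⁹ / 4.38 × 10⁻¹⁸ = 5.63 × 10²⁸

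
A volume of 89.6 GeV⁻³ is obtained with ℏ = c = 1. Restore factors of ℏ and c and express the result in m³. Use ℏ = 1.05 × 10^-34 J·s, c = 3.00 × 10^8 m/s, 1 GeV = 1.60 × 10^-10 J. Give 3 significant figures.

6.84 × 10^-46 m³

Volume is [L]³ = [E]⁻³·(ℏc)³.
1 GeV⁻³ → (ℏc)³ × (1 GeV in J)⁻³ = 7.63 × 10^-48 m³.
Result: 89.6 × 7.63 × 10^-48 = 6.84 × 10^-46 m³.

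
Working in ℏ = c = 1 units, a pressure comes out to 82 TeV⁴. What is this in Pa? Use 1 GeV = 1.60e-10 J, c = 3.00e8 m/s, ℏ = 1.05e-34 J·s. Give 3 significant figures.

1.72e51 Pa

Pressure is [E]/[L]³ = [E]⁴/(ℏc)³.
1 GeV⁴ → 1/(ℏc)³ × (1 GeV in J)⁴ = 2.10e37 Pa.
Convert the energy scale: 82 TeV⁴ = 8.20e13 GeV⁴.
Result: 8.20e13 × 2.10e37 = 1.72e51 Pa.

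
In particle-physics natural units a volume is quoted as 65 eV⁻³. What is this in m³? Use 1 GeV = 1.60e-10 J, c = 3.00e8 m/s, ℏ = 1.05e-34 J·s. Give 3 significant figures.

Volume is [L]³ = [E]⁻³·(ℏc)³.
1 GeV⁻³ → (ℏc)³ × (1 GeV in J)⁻³ = 7.63e-48 m³.
Convert the energy scale: 65 eV⁻³ = 6.50e28 GeV⁻³.
Result: 6.50e28 × 7.63e-48 = 4.96e-19 m³.

4.96e-19 m³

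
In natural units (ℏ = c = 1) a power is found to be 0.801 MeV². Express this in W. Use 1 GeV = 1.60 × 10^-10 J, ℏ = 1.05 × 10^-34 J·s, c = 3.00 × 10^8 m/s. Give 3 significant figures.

Power is [E]/[T] = [E]²/ℏ.
1 GeV² → 1/ℏ × (1 GeV in J)² = 2.44 × 10^14 W.
Convert the energy scale: 0.801 MeV² = 8.01 × 10^-7 GeV².
Result: 8.01 × 10^-7 × 2.44 × 10^14 = 1.95 × 10^8 W.

1.95 × 10^8 W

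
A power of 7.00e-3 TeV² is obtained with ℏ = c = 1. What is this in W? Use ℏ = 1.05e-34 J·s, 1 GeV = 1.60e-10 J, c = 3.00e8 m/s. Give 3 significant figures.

Power is [E]/[T] = [E]²/ℏ.
1 GeV² → 1/ℏ × (1 GeV in J)² = 2.44e14 W.
Convert the energy scale: 7.00e-3 TeV² = 7.00e3 GeV².
Result: 7.00e3 × 2.44e14 = 1.71e18 W.

1.71e18 W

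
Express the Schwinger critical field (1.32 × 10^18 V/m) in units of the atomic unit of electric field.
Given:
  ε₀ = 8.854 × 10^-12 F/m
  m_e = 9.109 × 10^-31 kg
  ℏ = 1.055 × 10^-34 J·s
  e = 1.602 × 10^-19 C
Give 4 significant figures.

2.573 × 10^6

atomic unit of electric field: E_au = E_h/(e a₀) = m_e²e⁵/((4πε₀)³ℏ⁴) = 5.131 × 10^11 V/m.
1.32 × 10^18 / 5.131 × 10^11 = 2.573 × 10^6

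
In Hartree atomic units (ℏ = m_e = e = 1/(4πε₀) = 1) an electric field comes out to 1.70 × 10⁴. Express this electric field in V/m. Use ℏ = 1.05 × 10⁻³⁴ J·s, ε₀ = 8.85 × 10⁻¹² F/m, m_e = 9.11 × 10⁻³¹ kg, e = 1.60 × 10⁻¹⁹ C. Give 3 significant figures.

One atomic unit of electric field: E_au = E_h/(e a₀) = m_e²e⁵/((4πε₀)³ℏ⁴) = 5.20 × 10¹¹ V/m.
1.70 × 10⁴ × 5.20 × 10¹¹ V/m = 8.85 × 10¹⁵ V/m

8.85 × 10¹⁵ V/m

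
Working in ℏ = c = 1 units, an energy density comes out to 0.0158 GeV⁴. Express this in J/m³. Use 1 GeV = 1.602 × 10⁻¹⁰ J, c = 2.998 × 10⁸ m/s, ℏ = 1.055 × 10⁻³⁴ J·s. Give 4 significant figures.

[E]/[L]³ = [E]⁴/(ℏc)³; restore (ℏc)⁻³.
1 GeV⁴ → 1/(ℏc)³ × (1 GeV in J)⁴ = 2.082 × 10³⁷ J/m³.
Result: 0.0158 × 2.082 × 10³⁷ = 3.289 × 10³⁵ J/m³.

3.289 × 10³⁵ J/m³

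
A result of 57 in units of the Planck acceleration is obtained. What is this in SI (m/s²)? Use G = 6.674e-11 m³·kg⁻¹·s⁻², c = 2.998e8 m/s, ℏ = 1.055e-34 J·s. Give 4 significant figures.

3.169e53 m/s²

One Planck acceleration: a_P = √(c⁷/(ℏG)) = 5.560e51 m/s².
57 × 5.560e51 m/s² = 3.169e53 m/s²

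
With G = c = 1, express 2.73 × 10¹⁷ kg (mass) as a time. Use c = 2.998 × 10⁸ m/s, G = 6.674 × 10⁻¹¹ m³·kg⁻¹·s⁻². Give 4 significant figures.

6.762 × 10⁻¹⁹ s

Mass → time via G/c³.
2.73 × 10¹⁷ kg × (G/c³) = 6.762 × 10⁻¹⁹ s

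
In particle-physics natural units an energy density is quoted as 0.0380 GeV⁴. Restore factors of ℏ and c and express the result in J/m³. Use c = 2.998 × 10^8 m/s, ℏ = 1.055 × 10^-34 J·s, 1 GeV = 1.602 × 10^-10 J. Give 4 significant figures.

[E]/[L]³ = [E]⁴/(ℏc)³; restore (ℏc)⁻³.
1 GeV⁴ → 1/(ℏc)³ × (1 GeV in J)⁴ = 2.082 × 10^37 J/m³.
Result: 0.0380 × 2.082 × 10^37 = 7.910 × 10^35 J/m³.

7.910 × 10^35 J/m³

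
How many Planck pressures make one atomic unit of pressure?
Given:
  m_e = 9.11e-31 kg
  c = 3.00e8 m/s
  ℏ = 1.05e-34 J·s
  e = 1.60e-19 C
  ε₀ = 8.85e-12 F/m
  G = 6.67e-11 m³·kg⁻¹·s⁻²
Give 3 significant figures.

atomic unit of pressure: P_au = E_h/a₀³ = m_e⁴e¹⁰/((4πε₀)⁵ℏ⁸) = 3.01e13 Pa
Planck pressure: p_P = c⁷/(ℏG²) = 4.68e113 Pa
ratio = 3.01e13 / 4.68e113 = 6.44e-101

6.44e-101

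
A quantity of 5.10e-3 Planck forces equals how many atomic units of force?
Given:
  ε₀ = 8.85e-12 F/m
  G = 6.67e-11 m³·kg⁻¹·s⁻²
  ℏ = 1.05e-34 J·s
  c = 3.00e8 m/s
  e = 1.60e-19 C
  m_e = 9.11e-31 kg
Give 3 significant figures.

7.44e48

Planck force: F_P = c⁴/G = 1.21e44 N
atomic unit of force: F_au = E_h/a₀ = m_e²e⁶/((4πε₀)³ℏ⁴) = 8.33e-8 N
5.10e-3 × 1.21e44 / 8.33e-8 = 7.44e48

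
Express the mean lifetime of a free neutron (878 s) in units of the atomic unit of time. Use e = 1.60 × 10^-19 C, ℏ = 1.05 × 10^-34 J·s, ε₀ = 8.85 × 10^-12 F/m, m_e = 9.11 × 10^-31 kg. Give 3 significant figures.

atomic unit of time: τ_au = (4πε₀)²ℏ³/(m_e e⁴) = 2.40 × 10^-17 s.
878 / 2.40 × 10^-17 = 3.66 × 10^19

3.66 × 10^19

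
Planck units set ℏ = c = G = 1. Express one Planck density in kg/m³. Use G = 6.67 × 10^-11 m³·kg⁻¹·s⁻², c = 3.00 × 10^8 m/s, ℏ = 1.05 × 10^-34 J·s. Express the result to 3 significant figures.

5.20 × 10^96 kg/m³

From ℏ = c = G = 1 the density scale is ρ_P = c⁵/(ℏG²).
  = 2.43 × 10^42 / 4.67 × 10^-55
  = 5.20 × 10^96 kg/m³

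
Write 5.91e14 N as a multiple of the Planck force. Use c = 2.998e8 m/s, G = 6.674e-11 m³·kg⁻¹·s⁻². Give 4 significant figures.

4.883e-30

Planck force: F_P = c⁴/G = 1.210e44 N.
5.91e14 / 1.210e44 = 4.883e-30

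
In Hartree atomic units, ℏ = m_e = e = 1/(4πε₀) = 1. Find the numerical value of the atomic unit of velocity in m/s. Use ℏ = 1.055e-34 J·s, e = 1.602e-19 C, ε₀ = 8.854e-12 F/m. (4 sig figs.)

2.186e6 m/s

The unique combination of the constants set to 1 with dimensions of velocity is v_au = e²/(4πε₀ℏ).
  = 2.566e-38 / 1.174e-44
  = 2.186e6 m/s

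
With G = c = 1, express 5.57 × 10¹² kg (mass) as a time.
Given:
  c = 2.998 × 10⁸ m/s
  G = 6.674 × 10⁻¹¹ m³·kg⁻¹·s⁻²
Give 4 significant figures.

1.380 × 10⁻²³ s

Mass → time via G/c³.
5.57 × 10¹² kg × (G/c³) = 1.380 × 10⁻²³ s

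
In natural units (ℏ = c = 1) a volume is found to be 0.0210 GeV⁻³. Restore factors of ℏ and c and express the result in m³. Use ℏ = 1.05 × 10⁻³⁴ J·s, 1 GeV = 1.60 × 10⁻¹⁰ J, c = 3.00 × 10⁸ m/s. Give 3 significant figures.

1.60 × 10⁻⁴⁹ m³

Volume is [L]³ = [E]⁻³·(ℏc)³.
1 GeV⁻³ → (ℏc)³ × (1 GeV in J)⁻³ = 7.63 × 10⁻⁴⁸ m³.
Result: 0.0210 × 7.63 × 10⁻⁴⁸ = 1.60 × 10⁻⁴⁹ m³.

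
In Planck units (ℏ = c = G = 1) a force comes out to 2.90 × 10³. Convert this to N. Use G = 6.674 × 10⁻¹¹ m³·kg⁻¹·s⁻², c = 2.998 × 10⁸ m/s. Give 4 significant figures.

One Planck force: F_P = c⁴/G = 1.210 × 10⁴⁴ N.
2.90 × 10³ × 1.210 × 10⁴⁴ N = 3.510 × 10⁴⁷ N

3.510 × 10⁴⁷ N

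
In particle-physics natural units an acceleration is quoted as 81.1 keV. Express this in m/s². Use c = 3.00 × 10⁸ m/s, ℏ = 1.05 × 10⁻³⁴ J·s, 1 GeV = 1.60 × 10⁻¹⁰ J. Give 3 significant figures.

3.71 × 10²⁸ m/s²

Acceleration is [L]/[T]² = c·[E]/ℏ.
1 GeV → c/ℏ × (1 GeV in J) = 4.57 × 10³² m/s².
Convert the energy scale: 81.1 keV = 8.11 × 10⁻⁵ GeV.
Result: 8.11 × 10⁻⁵ × 4.57 × 10³² = 3.71 × 10²⁸ m/s².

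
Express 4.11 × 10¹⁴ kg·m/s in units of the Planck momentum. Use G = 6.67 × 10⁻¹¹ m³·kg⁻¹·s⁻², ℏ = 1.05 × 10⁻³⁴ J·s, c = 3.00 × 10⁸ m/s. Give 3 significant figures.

6.30 × 10¹³

Planck momentum: p_P = √(ℏc³/G) = 6.52 kg·m/s.
4.11 × 10¹⁴ / 6.52 = 6.30 × 10¹³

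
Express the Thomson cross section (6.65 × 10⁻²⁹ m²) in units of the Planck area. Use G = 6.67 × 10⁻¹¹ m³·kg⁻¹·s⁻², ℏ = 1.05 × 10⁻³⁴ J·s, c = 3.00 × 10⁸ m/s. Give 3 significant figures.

Planck area: A_P = ℏG/c³ = 2.59 × 10⁻⁷⁰ m².
6.65 × 10⁻²⁹ / 2.59 × 10⁻⁷⁰ = 2.56 × 10⁴¹

2.56 × 10⁴¹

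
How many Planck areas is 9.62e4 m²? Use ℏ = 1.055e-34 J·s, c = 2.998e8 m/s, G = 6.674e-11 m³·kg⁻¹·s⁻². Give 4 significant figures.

Planck area: A_P = ℏG/c³ = 2.613e-70 m².
9.62e4 / 2.613e-70 = 3.682e74

3.682e74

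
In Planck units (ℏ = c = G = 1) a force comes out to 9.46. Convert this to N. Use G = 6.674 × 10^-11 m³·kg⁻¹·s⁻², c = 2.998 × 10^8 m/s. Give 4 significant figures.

One Planck force: F_P = c⁴/G = 1.210 × 10^44 N.
9.46 × 1.210 × 10^44 N = 1.145 × 10^45 N

1.145 × 10^45 N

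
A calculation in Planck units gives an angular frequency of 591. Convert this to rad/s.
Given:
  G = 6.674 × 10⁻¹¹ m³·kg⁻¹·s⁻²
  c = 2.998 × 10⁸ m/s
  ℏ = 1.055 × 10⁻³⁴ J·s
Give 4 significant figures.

One Planck angular frequency: ω_P = √(c⁵/(ℏG)) = 1.855 × 10⁴³ rad/s.
591 × 1.855 × 10⁴³ rad/s = 1.096 × 10⁴⁶ rad/s

1.096 × 10⁴⁶ rad/s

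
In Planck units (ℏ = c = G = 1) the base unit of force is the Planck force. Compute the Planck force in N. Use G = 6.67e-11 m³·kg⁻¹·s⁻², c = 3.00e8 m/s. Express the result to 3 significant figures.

1.21e44 N

F_P = c⁴/G
  = 8.10e33 / 6.67e-11
  = 1.21e44 N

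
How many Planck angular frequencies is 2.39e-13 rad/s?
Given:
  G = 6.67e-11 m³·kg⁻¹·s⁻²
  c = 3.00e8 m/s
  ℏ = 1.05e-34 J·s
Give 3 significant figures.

1.28e-56

Planck angular frequency: ω_P = √(c⁵/(ℏG)) = 1.86e43 rad/s.
2.39e-13 / 1.86e43 = 1.28e-56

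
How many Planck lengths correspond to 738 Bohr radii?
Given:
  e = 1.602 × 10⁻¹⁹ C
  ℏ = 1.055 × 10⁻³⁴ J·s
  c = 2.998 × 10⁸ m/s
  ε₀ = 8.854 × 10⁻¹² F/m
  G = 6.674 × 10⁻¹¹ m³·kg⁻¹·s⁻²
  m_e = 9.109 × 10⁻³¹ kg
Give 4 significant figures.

2.418 × 10²⁷

Bohr radius: a₀ = 4πε₀ℏ²/(m_e e²) = 5.297 × 10⁻¹¹ m
Planck length: ℓ_P = √(ℏG/c³) = 1.616 × 10⁻³⁵ m
738 × 5.297 × 10⁻¹¹ / 1.616 × 10⁻³⁵ = 2.418 × 10²⁷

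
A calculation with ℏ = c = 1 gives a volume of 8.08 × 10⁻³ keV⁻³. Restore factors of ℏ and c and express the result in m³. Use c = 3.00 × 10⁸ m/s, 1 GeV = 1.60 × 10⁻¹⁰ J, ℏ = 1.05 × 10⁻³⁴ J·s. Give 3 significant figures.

Volume is [L]³ = [E]⁻³·(ℏc)³.
1 GeV⁻³ → (ℏc)³ × (1 GeV in J)⁻³ = 7.63 × 10⁻⁴⁸ m³.
Convert the energy scale: 8.08 × 10⁻³ keV⁻³ = 8.08 × 10¹⁵ GeV⁻³.
Result: 8.08 × 10¹⁵ × 7.63 × 10⁻⁴⁸ = 6.17 × 10⁻³² m³.

6.17 × 10⁻³² m³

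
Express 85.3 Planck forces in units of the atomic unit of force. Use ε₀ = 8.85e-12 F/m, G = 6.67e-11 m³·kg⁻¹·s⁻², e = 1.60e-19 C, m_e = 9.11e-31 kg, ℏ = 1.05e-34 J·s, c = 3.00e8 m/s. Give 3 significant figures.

Planck force: F_P = c⁴/G = 1.21e44 N
atomic unit of force: F_au = E_h/a₀ = m_e²e⁶/((4πε₀)³ℏ⁴) = 8.33e-8 N
85.3 × 1.21e44 / 8.33e-8 = 1.24e53

1.24e53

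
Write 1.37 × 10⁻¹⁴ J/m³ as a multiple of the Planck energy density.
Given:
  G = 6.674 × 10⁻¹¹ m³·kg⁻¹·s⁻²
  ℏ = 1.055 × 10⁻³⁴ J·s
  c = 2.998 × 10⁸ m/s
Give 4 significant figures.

Planck energy density: u_P = c⁷/(ℏG²) = 4.632 × 10¹¹³ J/m³.
1.37 × 10⁻¹⁴ / 4.632 × 10¹¹³ = 2.957 × 10⁻¹²⁸

2.957 × 10⁻¹²⁸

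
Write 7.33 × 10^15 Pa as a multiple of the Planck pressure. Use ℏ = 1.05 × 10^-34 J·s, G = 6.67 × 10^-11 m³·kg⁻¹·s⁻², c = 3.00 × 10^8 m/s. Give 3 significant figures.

Planck pressure: p_P = c⁷/(ℏG²) = 4.68 × 10^113 Pa.
7.33 × 10^15 / 4.68 × 10^113 = 1.57 × 10^-98

1.57 × 10^-98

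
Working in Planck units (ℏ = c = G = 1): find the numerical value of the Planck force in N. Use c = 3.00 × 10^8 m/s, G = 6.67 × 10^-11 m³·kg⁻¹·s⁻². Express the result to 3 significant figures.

1.21 × 10^44 N

From ℏ = c = G = 1 the force scale is F_P = c⁴/G.
  = 8.10 × 10^33 / 6.67 × 10^-11
  = 1.21 × 10^44 N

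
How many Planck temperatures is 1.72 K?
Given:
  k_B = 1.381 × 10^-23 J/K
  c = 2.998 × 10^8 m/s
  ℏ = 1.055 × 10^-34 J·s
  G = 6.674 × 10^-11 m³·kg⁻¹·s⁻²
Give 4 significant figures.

Planck temperature: T_P = √(ℏc⁵/G) / k_B = 1.417 × 10^32 K.
1.72 / 1.417 × 10^32 = 1.214 × 10^-32

1.214 × 10^-32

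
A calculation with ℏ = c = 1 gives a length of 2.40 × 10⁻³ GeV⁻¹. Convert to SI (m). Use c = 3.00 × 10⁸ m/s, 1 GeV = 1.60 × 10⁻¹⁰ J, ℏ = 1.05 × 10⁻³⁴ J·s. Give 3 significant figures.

A length is [E]⁻¹ in ℏ=c=1; restore one factor of ℏc.
1 GeV⁻¹ → ℏc × (1 GeV in J)⁻¹ = 1.97 × 10⁻¹⁶ m.
Result: 2.40 × 10⁻³ × 1.97 × 10⁻¹⁶ = 4.72 × 10⁻¹⁹ m.

4.72 × 10⁻¹⁹ m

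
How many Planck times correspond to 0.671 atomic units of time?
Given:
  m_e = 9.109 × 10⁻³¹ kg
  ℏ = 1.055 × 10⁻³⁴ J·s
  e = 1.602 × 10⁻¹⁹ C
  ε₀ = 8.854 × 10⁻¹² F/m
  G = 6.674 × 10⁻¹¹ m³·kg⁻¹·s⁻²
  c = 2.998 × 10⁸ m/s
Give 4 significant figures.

atomic unit of time: τ_au = (4πε₀)²ℏ³/(m_e e⁴) = 2.423 × 10⁻¹⁷ s
Planck time: t_P = √(ℏG/c⁵) = 5.392 × 10⁻⁴⁴ s
0.671 × 2.423 × 10⁻¹⁷ / 5.392 × 10⁻⁴⁴ = 3.015 × 10²⁶

3.015 × 10²⁶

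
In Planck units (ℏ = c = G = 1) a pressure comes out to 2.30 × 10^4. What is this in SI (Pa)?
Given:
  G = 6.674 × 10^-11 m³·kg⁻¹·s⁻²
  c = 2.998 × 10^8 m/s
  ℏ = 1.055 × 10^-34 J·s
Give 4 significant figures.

One Planck pressure: p_P = c⁷/(ℏG²) = 4.632 × 10^113 Pa.
2.30 × 10^4 × 4.632 × 10^113 Pa = 1.065 × 10^118 Pa

1.065 × 10^118 Pa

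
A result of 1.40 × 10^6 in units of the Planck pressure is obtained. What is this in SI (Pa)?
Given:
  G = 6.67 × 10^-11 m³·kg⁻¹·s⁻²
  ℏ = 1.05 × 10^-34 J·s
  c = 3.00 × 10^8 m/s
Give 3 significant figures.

One Planck pressure: p_P = c⁷/(ℏG²) = 4.68 × 10^113 Pa.
1.40 × 10^6 × 4.68 × 10^113 Pa = 6.55 × 10^119 Pa

6.55 × 10^119 Pa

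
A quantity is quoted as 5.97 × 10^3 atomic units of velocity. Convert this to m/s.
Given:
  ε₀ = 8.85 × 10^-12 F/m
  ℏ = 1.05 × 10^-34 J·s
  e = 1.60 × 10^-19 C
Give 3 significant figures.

One atomic unit of velocity: v_au = e²/(4πε₀ℏ) = 2.19 × 10^6 m/s.
5.97 × 10^3 × 2.19 × 10^6 m/s = 1.31 × 10^10 m/s

1.31 × 10^10 m/s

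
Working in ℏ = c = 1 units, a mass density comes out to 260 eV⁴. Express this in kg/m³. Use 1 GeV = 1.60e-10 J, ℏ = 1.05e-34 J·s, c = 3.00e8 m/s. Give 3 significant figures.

6.06e-14 kg/m³

Mass density is [E]/(c²[L]³) = [E]⁴/(ℏ³c⁵).
1 GeV⁴ → 1/(ℏ³c⁵) × (1 GeV in J)⁴ = 2.33e20 kg/m³.
Convert the energy scale: 260 eV⁴ = 2.60e-34 GeV⁴.
Result: 2.60e-34 × 2.33e20 = 6.06e-14 kg/m³.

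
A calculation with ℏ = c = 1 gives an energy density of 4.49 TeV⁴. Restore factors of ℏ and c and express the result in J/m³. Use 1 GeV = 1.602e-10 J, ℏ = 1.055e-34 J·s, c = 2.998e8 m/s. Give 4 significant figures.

9.346e49 J/m³

[E]/[L]³ = [E]⁴/(ℏc)³; restore (ℏc)⁻³.
1 GeV⁴ → 1/(ℏc)³ × (1 GeV in J)⁴ = 2.082e37 J/m³.
Convert the energy scale: 4.49 TeV⁴ = 4.49e12 GeV⁴.
Result: 4.49e12 × 2.082e37 = 9.346e49 J/m³.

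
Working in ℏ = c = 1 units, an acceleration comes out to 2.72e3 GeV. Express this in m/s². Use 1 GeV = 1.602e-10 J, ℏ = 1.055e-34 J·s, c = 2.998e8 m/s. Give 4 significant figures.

Acceleration is [L]/[T]² = c·[E]/ℏ.
1 GeV → c/ℏ × (1 GeV in J) = 4.552e32 m/s².
Result: 2.72e3 × 4.552e32 = 1.238e36 m/s².

1.238e36 m/s²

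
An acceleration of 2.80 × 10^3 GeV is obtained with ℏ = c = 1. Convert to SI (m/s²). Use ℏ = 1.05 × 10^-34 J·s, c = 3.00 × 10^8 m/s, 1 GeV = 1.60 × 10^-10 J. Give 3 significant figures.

Acceleration is [L]/[T]² = c·[E]/ℏ.
1 GeV → c/ℏ × (1 GeV in J) = 4.57 × 10^32 m/s².
Result: 2.80 × 10^3 × 4.57 × 10^32 = 1.28 × 10^36 m/s².

1.28 × 10^36 m/s²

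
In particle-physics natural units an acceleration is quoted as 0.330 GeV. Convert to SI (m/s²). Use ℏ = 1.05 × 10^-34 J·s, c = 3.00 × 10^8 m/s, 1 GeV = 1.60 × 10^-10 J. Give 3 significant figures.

Acceleration is [L]/[T]² = c·[E]/ℏ.
1 GeV → c/ℏ × (1 GeV in J) = 4.57 × 10^32 m/s².
Result: 0.330 × 4.57 × 10^32 = 1.51 × 10^32 m/s².

1.51 × 10^32 m/s²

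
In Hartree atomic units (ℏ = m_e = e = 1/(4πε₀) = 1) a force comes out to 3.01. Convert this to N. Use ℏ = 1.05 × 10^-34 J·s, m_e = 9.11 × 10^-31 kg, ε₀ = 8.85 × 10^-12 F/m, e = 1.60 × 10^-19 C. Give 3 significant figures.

One atomic unit of force: F_au = E_h/a₀ = m_e²e⁶/((4πε₀)³ℏ⁴) = 8.33 × 10^-8 N.
3.01 × 8.33 × 10^-8 N = 2.51 × 10^-7 N

2.51 × 10^-7 N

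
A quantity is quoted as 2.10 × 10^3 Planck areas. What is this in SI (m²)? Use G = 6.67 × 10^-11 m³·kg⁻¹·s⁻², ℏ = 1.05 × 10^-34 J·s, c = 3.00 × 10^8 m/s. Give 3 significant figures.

5.45 × 10^-67 m²

One Planck area: A_P = ℏG/c³ = 2.59 × 10^-70 m².
2.10 × 10^3 × 2.59 × 10^-70 m² = 5.45 × 10^-67 m²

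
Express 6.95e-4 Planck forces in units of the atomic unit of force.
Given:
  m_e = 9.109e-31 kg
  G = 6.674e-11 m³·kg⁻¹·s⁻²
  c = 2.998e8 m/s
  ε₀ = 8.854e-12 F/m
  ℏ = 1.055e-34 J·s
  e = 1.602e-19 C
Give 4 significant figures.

1.023e48

Planck force: F_P = c⁴/G = 1.210e44 N
atomic unit of force: F_au = E_h/a₀ = m_e²e⁶/((4πε₀)³ℏ⁴) = 8.220e-8 N
6.95e-4 × 1.210e44 / 8.220e-8 = 1.023e48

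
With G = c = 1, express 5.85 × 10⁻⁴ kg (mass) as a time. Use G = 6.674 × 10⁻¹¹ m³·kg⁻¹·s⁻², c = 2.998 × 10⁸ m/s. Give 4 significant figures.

1.449 × 10⁻³⁹ s

Mass → time via G/c³.
5.85 × 10⁻⁴ kg × (G/c³) = 1.449 × 10⁻³⁹ s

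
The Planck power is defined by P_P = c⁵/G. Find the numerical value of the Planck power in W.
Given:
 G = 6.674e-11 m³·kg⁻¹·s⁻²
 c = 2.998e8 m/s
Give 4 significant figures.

3.629e52 W

P_P = c⁵/G
  = 2.422e42 / 6.674e-11
  = 3.629e52 W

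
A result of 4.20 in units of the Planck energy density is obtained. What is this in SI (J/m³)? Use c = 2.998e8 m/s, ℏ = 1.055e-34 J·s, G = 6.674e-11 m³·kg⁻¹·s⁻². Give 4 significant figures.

One Planck energy density: u_P = c⁷/(ℏG²) = 4.632e113 J/m³.
4.20 × 4.632e113 J/m³ = 1.946e114 J/m³

1.946e114 J/m³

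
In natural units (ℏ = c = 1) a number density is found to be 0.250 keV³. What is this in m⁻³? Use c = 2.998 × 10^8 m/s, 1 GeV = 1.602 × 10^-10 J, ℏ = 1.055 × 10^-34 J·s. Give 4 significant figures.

3.248 × 10^28 m⁻³

Number density is [L]⁻³ = [E]³/(ℏc)³.
1 GeV³ → 1/(ℏc)³ × (1 GeV in J)³ = 1.299 × 10^47 m⁻³.
Convert the energy scale: 0.250 keV³ = 2.50 × 10^-19 GeV³.
Result: 2.50 × 10^-19 × 1.299 × 10^47 = 3.248 × 10^28 m⁻³.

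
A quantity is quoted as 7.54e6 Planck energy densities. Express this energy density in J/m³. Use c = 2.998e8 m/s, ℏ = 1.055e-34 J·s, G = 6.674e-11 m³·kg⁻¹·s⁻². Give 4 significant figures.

3.493e120 J/m³

One Planck energy density: u_P = c⁷/(ℏG²) = 4.632e113 J/m³.
7.54e6 × 4.632e113 J/m³ = 3.493e120 J/m³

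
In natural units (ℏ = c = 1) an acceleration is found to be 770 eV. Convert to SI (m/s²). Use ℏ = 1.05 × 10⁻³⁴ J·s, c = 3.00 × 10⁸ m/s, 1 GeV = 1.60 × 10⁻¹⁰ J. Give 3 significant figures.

3.52 × 10²⁶ m/s²

Acceleration is [L]/[T]² = c·[E]/ℏ.
1 GeV → c/ℏ × (1 GeV in J) = 4.57 × 10³² m/s².
Convert the energy scale: 770 eV = 7.70 × 10⁻⁷ GeV.
Result: 7.70 × 10⁻⁷ × 4.57 × 10³² = 3.52 × 10²⁶ m/s².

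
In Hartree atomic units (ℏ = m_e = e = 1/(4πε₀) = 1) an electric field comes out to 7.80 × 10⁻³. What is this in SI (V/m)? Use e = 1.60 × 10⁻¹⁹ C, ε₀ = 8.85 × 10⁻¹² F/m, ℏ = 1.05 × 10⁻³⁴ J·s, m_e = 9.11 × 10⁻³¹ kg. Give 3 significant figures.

4.06 × 10⁹ V/m

One atomic unit of electric field: E_au = E_h/(e a₀) = m_e²e⁵/((4πε₀)³ℏ⁴) = 5.20 × 10¹¹ V/m.
7.80 × 10⁻³ × 5.20 × 10¹¹ V/m = 4.06 × 10⁹ V/m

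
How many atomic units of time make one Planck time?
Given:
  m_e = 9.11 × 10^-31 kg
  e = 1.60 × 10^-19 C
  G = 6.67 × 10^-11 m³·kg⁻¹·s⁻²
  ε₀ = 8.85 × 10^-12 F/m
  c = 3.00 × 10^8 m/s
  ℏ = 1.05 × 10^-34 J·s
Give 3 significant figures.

Planck time: t_P = √(ℏG/c⁵) = 5.37 × 10^-44 s
atomic unit of time: τ_au = (4πε₀)²ℏ³/(m_e e⁴) = 2.40 × 10^-17 s
ratio = 5.37 × 10^-44 / 2.40 × 10^-17 = 2.24 × 10^-27

2.24 × 10^-27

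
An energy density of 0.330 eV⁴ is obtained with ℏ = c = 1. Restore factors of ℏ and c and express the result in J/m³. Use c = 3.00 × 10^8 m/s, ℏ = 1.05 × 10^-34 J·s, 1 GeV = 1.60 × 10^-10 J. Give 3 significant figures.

6.92 J/m³

[E]/[L]³ = [E]⁴/(ℏc)³; restore (ℏc)⁻³.
1 GeV⁴ → 1/(ℏc)³ × (1 GeV in J)⁴ = 2.10 × 10^37 J/m³.
Convert the energy scale: 0.330 eV⁴ = 3.30 × 10^-37 GeV⁴.
Result: 3.30 × 10^-37 × 2.10 × 10^37 = 6.92 J/m³.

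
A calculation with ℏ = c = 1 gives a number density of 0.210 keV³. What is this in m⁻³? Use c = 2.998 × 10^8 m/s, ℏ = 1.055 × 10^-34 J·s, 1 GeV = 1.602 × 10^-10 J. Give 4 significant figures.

Number density is [L]⁻³ = [E]³/(ℏc)³.
1 GeV³ → 1/(ℏc)³ × (1 GeV in J)³ = 1.299 × 10^47 m⁻³.
Convert the energy scale: 0.210 keV³ = 2.10 × 10^-19 GeV³.
Result: 2.10 × 10^-19 × 1.299 × 10^47 = 2.729 × 10^28 m⁻³.

2.729 × 10^28 m⁻³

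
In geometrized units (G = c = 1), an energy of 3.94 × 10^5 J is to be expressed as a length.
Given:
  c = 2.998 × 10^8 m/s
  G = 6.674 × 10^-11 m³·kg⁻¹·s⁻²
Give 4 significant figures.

Energy → length via G/c⁴.
3.94 × 10^5 J × (G/c⁴) = 3.255 × 10^-39 m

3.255 × 10^-39 m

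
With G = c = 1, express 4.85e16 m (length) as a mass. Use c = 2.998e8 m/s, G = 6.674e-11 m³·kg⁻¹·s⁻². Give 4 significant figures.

6.532e43 kg

Length → mass via c²/G.
4.85e16 m × (c²/G) = 6.532e43 kg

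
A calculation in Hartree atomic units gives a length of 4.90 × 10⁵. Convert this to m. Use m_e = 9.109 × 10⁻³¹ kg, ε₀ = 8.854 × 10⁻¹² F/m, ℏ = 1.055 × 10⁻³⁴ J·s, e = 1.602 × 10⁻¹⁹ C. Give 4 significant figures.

One Bohr radius: a₀ = 4πε₀ℏ²/(m_e e²) = 5.297 × 10⁻¹¹ m.
4.90 × 10⁵ × 5.297 × 10⁻¹¹ m = 2.596 × 10⁻⁵ m

2.596 × 10⁻⁵ m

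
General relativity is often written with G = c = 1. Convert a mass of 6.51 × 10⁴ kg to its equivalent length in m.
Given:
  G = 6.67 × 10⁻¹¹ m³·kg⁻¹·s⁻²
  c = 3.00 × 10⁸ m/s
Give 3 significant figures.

In G = c = 1 units mass has dimensions of length; the conversion factor is G/c².
6.51 × 10⁴ kg × (G/c²) = 4.82 × 10⁻²³ m

4.82 × 10⁻²³ m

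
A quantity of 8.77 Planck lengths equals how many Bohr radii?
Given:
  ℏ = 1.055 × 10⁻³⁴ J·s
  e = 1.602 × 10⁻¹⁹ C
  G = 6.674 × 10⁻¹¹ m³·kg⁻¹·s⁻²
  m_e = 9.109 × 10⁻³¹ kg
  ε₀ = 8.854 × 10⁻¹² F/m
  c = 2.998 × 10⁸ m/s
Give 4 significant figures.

Planck length: ℓ_P = √(ℏG/c³) = 1.616 × 10⁻³⁵ m
Bohr radius: a₀ = 4πε₀ℏ²/(m_e e²) = 5.297 × 10⁻¹¹ m
8.77 × 1.616 × 10⁻³⁵ / 5.297 × 10⁻¹¹ = 2.676 × 10⁻²⁴

2.676 × 10⁻²⁴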